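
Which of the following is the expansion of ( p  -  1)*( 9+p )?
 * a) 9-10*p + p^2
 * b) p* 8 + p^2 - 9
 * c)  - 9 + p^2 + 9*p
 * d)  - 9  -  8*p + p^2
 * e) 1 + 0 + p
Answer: b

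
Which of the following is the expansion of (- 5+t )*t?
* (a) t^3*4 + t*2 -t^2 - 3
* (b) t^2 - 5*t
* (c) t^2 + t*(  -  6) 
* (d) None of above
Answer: b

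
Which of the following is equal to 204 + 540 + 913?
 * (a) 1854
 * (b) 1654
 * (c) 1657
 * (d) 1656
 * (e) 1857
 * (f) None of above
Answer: c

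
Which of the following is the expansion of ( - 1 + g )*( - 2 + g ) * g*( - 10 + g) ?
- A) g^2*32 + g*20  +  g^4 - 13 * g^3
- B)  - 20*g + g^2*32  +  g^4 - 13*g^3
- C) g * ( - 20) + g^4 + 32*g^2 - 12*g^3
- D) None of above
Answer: B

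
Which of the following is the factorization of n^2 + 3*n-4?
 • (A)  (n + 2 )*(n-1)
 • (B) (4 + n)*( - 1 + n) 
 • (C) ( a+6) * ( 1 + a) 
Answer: B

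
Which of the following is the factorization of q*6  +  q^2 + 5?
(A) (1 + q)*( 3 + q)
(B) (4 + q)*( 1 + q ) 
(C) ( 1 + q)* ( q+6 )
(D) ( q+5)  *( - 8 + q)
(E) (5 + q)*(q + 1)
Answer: E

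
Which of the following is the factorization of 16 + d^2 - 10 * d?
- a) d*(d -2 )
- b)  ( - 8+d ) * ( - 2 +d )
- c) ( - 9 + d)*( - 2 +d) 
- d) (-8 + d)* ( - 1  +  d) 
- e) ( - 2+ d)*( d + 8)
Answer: b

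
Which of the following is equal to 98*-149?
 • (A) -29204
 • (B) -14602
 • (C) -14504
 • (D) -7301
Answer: B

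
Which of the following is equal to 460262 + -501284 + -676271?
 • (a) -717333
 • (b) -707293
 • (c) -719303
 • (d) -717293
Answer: d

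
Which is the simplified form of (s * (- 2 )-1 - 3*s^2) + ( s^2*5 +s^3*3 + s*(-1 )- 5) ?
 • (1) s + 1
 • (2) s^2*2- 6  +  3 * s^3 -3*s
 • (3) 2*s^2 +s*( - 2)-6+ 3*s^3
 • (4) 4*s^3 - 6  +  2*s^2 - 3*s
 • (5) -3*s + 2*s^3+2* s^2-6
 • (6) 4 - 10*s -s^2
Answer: 2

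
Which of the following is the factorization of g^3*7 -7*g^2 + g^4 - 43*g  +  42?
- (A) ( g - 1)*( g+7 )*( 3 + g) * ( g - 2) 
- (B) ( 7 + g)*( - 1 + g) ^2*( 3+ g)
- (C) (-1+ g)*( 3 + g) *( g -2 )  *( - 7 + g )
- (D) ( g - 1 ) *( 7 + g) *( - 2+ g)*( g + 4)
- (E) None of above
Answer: A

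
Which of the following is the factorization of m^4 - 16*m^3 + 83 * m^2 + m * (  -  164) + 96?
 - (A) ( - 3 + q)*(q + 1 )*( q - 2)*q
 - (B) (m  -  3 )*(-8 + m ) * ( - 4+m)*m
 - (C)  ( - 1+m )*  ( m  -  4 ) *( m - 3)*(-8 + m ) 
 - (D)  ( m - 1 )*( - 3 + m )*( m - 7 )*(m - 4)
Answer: C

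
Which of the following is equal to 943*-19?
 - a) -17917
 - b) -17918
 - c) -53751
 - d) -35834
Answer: a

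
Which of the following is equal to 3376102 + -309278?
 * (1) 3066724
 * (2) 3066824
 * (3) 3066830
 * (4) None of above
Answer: 2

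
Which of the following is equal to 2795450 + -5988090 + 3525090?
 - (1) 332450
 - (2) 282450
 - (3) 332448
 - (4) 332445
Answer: 1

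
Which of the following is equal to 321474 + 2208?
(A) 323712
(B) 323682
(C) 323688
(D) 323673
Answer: B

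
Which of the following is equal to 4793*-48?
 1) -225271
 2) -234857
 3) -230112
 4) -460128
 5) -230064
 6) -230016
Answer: 5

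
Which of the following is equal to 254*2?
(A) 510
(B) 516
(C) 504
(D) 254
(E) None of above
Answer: E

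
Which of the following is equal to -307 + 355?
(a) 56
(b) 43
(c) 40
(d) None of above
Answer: d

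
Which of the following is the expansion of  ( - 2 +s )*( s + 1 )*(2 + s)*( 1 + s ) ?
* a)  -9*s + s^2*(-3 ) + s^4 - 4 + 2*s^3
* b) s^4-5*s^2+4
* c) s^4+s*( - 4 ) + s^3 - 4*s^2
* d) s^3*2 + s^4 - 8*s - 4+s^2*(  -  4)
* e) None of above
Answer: e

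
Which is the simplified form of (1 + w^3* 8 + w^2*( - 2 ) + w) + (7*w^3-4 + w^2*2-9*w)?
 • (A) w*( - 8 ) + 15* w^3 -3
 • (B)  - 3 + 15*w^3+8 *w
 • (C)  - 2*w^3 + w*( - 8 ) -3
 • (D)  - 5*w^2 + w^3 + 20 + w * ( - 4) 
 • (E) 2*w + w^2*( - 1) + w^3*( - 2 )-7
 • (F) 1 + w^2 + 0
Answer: A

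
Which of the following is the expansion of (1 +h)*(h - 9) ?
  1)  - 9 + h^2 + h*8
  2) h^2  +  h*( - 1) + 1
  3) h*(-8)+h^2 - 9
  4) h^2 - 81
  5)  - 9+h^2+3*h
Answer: 3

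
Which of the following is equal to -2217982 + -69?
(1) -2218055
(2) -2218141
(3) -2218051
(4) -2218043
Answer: 3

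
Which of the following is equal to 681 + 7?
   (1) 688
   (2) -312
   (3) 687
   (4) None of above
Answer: 1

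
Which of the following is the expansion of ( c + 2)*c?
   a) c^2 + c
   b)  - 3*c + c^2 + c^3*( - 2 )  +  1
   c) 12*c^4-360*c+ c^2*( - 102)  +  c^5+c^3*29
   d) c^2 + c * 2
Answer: d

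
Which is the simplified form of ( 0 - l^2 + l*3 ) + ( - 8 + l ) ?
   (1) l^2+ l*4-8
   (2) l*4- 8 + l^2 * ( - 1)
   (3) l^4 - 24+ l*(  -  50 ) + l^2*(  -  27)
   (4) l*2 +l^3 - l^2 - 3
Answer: 2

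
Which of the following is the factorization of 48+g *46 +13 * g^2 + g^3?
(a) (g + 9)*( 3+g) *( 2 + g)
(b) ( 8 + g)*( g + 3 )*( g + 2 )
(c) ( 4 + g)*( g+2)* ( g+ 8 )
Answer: b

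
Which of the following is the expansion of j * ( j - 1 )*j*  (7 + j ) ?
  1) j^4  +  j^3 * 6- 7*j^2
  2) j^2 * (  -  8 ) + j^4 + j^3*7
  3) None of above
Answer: 1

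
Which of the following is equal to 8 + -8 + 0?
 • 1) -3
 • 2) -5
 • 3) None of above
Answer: 3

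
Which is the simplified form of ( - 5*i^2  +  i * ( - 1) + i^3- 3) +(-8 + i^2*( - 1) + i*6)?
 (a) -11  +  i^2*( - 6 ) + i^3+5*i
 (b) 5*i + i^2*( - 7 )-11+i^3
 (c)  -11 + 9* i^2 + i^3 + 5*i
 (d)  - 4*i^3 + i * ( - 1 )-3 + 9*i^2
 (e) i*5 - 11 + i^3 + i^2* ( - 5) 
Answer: a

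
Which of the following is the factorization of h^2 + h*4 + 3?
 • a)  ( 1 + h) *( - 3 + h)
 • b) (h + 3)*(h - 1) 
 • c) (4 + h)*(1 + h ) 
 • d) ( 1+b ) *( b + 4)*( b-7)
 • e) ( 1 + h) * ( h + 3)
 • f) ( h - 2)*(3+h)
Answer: e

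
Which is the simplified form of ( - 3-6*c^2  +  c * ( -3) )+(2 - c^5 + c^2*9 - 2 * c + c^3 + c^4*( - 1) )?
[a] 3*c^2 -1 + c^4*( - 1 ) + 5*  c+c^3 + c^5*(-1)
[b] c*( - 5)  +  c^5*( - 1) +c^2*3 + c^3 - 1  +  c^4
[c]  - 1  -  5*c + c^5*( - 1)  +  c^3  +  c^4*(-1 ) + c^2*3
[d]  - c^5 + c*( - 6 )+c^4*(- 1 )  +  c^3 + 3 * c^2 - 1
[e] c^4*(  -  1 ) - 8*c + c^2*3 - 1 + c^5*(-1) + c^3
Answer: c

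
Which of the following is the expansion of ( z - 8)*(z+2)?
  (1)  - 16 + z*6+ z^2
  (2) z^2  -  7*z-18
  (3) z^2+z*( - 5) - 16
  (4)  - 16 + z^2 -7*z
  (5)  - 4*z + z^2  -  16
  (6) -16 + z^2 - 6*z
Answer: 6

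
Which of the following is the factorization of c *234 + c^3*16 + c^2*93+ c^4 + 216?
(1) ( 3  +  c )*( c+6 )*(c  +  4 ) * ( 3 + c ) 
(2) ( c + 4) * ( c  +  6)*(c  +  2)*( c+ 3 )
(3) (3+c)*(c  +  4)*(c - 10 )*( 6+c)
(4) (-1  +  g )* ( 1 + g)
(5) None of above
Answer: 1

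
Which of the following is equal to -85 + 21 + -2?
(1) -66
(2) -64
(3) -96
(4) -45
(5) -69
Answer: 1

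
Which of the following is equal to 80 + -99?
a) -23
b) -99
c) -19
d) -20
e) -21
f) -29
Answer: c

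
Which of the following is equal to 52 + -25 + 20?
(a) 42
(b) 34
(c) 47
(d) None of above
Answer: c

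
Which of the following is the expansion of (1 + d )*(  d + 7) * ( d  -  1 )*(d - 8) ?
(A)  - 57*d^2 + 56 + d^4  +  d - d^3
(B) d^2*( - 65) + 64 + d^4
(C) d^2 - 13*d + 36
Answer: A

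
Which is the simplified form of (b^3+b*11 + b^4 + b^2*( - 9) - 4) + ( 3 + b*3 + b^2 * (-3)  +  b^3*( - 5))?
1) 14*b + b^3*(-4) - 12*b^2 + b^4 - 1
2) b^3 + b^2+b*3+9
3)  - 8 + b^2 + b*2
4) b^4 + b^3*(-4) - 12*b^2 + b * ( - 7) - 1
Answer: 1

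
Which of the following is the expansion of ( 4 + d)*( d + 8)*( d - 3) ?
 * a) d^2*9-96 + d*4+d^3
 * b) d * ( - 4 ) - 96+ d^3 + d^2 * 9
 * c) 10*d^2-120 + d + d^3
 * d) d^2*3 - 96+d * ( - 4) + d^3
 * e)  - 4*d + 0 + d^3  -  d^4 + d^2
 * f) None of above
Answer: b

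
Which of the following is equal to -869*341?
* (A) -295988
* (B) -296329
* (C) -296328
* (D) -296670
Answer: B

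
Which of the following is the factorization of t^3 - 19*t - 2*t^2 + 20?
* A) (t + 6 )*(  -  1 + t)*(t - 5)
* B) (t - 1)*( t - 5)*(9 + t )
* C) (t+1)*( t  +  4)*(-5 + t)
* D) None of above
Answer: D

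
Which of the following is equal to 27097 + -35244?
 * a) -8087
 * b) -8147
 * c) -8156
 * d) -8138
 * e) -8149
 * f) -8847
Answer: b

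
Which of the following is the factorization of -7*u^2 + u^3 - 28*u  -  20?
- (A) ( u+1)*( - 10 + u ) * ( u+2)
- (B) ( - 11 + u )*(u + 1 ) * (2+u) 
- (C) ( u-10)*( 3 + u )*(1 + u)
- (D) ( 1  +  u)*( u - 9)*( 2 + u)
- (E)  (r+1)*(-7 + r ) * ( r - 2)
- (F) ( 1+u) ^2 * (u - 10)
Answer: A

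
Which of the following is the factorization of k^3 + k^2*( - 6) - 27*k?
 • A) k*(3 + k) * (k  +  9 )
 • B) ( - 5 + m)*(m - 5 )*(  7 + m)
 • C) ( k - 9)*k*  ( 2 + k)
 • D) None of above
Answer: D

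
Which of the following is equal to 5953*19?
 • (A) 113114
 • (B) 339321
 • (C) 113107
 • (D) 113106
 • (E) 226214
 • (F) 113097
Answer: C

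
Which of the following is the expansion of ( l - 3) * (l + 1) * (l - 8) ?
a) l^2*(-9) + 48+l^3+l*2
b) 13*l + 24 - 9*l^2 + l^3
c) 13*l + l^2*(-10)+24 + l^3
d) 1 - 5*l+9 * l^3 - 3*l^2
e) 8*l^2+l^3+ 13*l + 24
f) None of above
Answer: c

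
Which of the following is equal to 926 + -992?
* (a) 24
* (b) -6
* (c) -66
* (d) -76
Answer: c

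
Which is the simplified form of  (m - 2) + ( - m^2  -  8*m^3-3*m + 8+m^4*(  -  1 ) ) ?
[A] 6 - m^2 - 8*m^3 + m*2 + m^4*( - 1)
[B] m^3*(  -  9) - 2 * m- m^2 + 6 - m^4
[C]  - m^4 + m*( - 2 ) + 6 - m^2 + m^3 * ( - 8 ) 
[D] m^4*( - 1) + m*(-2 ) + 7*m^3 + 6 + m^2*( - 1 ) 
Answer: C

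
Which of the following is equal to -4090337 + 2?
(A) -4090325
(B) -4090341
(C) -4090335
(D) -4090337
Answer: C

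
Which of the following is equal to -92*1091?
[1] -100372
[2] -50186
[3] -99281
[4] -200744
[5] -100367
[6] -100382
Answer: 1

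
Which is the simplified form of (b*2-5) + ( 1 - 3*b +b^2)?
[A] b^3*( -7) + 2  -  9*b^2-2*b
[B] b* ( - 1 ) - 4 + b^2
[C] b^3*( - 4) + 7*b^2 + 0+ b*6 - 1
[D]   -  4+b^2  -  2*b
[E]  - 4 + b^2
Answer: B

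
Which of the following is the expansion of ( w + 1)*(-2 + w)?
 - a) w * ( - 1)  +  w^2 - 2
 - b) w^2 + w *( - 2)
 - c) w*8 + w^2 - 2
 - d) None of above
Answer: a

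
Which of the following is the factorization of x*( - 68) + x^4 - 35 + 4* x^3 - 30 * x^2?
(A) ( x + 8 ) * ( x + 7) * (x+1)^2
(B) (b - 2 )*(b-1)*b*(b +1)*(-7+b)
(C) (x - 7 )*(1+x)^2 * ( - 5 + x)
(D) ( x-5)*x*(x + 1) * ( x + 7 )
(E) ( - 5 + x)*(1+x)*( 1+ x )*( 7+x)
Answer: E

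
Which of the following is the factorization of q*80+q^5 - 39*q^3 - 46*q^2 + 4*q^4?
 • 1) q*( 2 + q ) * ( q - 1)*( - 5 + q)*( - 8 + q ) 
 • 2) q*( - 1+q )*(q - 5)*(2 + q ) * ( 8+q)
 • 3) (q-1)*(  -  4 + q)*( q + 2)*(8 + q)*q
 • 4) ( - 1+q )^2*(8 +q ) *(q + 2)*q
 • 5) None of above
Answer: 2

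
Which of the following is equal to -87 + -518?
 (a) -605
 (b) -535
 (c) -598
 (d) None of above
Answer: a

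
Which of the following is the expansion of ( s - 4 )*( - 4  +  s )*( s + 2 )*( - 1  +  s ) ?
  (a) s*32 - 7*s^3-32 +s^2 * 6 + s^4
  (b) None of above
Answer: a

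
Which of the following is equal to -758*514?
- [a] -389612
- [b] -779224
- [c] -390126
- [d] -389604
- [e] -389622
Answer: a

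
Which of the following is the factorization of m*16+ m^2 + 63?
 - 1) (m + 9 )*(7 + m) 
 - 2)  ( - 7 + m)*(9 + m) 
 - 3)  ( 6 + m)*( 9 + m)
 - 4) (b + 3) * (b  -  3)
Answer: 1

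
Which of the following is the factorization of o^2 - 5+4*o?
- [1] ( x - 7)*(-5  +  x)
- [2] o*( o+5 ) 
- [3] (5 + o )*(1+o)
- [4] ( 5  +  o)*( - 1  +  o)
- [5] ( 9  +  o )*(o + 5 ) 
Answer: 4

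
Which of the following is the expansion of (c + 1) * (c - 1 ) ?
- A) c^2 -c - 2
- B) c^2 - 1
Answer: B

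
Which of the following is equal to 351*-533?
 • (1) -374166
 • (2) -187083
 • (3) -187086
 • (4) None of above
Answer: 2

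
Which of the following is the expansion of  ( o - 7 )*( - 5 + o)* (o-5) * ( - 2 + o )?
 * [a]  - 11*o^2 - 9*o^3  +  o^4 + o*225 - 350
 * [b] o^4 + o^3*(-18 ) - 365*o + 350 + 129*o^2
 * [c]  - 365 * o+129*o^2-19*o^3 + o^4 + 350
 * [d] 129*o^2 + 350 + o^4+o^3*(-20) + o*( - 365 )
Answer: c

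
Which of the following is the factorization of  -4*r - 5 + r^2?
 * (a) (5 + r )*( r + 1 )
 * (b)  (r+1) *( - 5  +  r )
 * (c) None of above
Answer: b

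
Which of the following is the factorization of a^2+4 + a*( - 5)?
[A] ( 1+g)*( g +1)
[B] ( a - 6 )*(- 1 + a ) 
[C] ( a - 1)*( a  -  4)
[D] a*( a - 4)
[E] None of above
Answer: C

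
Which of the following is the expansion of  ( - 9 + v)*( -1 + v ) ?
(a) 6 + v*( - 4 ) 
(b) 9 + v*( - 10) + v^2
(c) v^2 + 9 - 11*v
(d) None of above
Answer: b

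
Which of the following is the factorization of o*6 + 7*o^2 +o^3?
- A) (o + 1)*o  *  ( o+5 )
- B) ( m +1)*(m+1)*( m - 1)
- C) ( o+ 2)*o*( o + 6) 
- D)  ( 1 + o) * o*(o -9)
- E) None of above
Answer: E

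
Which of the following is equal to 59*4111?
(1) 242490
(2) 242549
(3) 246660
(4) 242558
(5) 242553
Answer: 2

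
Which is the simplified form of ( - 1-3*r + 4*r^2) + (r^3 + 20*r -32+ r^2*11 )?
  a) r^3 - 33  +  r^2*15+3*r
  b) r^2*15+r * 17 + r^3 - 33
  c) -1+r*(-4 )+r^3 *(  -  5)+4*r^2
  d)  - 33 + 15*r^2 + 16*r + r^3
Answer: b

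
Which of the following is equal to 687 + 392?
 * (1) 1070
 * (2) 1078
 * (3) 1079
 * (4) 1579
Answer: 3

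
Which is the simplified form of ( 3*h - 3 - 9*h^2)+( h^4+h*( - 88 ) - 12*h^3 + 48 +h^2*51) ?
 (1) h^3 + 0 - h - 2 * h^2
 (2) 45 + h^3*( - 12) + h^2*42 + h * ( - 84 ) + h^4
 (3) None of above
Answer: 3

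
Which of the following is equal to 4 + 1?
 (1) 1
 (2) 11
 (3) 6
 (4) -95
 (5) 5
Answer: 5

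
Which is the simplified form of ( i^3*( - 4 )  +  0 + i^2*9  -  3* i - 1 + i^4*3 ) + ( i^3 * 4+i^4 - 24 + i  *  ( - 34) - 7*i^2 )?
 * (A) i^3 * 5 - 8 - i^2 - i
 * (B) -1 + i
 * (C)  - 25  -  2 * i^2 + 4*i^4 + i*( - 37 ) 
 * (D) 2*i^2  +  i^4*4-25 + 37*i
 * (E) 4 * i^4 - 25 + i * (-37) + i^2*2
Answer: E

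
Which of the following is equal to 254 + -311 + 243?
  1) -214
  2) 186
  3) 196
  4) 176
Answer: 2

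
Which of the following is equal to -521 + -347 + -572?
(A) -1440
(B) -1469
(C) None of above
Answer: A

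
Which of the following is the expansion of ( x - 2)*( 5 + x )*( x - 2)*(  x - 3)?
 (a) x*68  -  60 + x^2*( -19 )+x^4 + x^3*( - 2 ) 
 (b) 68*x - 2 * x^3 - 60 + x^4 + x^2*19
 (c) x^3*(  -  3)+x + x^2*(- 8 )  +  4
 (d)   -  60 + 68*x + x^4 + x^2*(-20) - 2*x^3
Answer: a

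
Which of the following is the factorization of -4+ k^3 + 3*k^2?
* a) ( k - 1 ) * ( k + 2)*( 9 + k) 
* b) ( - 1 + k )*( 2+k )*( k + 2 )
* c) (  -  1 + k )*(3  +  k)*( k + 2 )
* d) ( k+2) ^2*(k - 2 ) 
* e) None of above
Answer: b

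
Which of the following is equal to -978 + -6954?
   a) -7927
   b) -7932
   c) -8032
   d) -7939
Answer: b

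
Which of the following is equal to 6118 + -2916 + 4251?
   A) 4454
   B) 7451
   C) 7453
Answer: C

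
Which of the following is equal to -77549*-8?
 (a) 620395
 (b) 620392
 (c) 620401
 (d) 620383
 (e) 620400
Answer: b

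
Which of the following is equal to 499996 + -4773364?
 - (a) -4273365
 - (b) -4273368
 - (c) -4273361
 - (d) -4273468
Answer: b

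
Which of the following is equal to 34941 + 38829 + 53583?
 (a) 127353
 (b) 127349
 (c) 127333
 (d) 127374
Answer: a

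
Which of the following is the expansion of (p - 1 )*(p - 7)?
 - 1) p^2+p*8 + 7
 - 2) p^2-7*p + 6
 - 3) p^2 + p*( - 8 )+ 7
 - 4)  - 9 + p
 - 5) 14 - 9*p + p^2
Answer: 3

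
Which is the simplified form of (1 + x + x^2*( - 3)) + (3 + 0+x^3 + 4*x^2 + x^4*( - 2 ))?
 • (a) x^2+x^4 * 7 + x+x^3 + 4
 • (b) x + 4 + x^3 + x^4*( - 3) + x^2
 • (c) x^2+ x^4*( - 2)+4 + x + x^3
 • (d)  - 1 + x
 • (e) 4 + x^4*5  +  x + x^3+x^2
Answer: c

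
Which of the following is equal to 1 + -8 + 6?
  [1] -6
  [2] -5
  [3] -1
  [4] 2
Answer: 3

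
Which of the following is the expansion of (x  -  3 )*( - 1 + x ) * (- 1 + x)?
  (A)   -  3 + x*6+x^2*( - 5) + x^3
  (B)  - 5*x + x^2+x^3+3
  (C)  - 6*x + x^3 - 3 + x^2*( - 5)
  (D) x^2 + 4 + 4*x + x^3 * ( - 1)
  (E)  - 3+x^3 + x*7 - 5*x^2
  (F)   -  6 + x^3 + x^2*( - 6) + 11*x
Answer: E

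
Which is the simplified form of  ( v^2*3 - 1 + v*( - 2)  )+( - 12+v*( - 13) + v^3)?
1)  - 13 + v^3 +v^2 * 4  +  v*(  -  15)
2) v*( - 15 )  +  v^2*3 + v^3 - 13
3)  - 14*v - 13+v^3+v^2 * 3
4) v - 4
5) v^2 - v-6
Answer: 2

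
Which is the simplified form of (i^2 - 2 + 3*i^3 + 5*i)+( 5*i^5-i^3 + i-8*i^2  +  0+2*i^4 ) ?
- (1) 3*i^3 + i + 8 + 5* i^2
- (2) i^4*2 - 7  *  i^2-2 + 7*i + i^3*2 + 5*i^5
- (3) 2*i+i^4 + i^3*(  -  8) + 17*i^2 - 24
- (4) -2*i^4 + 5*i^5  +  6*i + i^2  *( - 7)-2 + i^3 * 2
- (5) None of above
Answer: 5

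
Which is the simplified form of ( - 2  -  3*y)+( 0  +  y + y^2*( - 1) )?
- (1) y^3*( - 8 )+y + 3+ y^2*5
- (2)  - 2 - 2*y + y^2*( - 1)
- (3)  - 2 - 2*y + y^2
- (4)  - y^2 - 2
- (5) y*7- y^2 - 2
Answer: 2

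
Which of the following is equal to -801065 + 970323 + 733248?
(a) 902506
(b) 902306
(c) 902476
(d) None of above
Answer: a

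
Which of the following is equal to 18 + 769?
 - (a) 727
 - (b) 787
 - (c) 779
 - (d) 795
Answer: b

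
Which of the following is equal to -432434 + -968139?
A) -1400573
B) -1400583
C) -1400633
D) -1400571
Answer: A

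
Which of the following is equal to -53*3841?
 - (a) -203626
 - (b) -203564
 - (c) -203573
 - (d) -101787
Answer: c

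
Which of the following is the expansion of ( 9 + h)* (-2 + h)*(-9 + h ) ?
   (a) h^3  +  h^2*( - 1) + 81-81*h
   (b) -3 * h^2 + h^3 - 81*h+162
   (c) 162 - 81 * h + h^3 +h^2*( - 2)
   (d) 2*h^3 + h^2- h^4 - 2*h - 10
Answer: c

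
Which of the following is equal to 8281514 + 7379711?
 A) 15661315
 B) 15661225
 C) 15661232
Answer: B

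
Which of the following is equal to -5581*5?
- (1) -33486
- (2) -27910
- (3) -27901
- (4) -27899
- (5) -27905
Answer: 5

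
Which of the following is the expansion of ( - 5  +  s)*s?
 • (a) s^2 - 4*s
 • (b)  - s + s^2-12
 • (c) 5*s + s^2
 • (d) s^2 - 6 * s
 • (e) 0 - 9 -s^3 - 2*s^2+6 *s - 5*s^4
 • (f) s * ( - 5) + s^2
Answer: f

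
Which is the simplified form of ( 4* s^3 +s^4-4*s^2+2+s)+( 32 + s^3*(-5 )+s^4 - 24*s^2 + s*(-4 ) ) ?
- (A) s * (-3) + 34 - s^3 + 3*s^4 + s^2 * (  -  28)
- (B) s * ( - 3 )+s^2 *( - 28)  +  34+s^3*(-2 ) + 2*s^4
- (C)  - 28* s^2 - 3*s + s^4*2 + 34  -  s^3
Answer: C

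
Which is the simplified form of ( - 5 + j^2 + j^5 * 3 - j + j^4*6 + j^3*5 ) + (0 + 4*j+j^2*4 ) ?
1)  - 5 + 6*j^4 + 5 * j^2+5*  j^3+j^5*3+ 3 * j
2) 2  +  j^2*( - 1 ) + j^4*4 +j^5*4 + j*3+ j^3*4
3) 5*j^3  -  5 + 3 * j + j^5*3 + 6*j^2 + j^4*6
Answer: 1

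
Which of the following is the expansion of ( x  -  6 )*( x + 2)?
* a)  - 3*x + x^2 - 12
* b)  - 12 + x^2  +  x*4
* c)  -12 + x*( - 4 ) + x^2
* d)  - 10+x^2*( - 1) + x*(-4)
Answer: c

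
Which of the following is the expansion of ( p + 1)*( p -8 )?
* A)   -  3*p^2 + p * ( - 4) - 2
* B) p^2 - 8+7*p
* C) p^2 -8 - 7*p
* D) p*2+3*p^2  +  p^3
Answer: C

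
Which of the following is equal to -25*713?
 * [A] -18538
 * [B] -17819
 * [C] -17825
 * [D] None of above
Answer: C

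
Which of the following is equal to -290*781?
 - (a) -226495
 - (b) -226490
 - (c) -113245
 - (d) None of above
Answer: b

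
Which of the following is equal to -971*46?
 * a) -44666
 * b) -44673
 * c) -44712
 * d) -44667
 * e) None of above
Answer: a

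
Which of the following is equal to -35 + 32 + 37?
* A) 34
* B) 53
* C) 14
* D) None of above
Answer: A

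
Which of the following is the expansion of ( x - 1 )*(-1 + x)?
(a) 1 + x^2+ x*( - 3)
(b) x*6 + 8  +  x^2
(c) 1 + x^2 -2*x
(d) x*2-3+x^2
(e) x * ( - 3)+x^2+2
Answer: c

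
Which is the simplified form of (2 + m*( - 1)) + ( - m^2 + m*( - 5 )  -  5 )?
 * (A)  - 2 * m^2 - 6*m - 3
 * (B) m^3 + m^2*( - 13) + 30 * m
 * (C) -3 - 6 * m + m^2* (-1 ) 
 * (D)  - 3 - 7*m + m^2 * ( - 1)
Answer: C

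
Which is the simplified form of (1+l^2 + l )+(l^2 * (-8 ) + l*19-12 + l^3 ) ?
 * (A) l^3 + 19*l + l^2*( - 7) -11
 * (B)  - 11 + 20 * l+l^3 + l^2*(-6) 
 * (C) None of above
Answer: C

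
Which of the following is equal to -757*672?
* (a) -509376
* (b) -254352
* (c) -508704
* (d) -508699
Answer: c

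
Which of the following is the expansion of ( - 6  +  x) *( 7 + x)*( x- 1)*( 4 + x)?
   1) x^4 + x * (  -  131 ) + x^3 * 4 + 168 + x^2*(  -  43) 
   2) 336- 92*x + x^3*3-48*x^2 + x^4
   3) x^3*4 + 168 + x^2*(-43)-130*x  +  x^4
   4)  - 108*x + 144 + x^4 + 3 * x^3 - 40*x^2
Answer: 3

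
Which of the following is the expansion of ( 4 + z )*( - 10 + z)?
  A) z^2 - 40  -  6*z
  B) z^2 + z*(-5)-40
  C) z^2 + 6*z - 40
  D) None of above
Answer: A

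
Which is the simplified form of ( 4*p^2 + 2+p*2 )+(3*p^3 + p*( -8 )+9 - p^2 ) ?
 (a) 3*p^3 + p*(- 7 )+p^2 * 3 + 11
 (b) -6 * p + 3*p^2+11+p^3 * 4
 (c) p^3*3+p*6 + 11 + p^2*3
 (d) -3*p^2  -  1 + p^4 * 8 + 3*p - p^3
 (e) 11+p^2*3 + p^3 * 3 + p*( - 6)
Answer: e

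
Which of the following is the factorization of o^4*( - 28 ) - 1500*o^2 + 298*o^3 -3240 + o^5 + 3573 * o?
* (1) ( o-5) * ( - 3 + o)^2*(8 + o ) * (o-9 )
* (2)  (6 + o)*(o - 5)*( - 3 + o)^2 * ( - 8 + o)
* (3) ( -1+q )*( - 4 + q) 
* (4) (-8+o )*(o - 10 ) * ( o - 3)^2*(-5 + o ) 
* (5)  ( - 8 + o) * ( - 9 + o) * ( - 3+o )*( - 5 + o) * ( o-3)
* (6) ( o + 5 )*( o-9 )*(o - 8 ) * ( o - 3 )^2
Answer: 5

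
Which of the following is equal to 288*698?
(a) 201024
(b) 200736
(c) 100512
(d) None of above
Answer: a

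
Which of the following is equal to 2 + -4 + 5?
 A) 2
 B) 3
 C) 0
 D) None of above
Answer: B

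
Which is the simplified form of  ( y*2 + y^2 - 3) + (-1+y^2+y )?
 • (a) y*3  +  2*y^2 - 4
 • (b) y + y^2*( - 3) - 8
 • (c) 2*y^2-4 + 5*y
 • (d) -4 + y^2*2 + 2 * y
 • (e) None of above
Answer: a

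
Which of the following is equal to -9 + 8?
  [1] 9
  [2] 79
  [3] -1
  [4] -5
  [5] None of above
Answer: 3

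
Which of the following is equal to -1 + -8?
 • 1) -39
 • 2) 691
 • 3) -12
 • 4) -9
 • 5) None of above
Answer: 4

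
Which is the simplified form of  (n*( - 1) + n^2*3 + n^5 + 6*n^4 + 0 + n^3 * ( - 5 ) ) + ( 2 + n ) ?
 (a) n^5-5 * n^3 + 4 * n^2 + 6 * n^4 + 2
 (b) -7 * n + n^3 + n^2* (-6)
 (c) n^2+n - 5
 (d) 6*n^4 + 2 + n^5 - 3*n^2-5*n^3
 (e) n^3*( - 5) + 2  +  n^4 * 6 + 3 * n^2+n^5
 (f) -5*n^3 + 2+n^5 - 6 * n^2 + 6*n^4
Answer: e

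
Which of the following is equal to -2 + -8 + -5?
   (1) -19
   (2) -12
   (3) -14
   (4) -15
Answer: 4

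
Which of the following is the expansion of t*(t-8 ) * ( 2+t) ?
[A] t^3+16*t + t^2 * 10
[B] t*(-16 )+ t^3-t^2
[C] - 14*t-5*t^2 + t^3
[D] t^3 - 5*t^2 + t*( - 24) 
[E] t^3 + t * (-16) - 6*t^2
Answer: E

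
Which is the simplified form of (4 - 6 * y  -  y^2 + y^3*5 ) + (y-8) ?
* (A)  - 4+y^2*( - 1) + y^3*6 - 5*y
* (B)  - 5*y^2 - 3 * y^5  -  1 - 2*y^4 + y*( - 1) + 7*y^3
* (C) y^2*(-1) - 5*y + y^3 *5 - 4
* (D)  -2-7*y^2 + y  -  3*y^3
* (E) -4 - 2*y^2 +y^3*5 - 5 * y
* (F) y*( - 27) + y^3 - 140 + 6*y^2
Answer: C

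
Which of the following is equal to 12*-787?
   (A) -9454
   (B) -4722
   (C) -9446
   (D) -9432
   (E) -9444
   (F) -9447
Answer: E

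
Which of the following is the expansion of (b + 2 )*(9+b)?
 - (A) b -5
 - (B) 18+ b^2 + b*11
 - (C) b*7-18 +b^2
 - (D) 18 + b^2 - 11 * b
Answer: B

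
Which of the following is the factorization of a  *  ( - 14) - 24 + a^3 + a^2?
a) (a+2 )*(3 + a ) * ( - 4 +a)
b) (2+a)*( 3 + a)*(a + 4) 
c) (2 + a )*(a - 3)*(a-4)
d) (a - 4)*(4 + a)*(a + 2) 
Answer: a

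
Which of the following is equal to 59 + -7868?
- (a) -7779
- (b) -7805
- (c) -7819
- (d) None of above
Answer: d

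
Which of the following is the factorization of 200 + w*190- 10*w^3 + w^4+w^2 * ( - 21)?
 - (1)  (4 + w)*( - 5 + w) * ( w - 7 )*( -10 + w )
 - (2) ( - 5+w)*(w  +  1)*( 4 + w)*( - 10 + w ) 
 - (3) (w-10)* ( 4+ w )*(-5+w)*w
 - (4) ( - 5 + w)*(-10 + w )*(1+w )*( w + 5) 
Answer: 2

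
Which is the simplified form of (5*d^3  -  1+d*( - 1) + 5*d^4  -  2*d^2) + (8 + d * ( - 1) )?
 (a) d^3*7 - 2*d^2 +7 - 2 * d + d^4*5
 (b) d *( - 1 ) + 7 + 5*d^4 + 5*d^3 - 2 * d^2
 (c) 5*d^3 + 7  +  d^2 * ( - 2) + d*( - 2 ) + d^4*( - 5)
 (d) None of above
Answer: d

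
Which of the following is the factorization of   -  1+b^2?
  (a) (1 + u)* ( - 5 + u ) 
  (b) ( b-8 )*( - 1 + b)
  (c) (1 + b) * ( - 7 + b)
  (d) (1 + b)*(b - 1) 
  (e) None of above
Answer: d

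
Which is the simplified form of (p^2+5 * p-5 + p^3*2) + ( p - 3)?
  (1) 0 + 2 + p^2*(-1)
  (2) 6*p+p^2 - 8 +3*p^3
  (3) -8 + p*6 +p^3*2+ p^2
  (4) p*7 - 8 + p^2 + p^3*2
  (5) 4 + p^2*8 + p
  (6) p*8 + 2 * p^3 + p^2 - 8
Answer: 3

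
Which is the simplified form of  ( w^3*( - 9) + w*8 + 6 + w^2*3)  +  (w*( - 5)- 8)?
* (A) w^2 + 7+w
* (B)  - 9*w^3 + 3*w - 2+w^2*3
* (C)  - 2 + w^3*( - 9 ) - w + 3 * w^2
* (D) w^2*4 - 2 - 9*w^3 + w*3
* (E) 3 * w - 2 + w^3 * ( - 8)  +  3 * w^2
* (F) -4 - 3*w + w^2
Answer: B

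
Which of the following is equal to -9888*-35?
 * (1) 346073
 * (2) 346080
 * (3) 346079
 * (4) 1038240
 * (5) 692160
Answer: 2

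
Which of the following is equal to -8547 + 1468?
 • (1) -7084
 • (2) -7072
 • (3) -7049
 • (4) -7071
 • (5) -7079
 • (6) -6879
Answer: 5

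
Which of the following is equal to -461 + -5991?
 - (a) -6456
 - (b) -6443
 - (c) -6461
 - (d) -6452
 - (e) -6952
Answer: d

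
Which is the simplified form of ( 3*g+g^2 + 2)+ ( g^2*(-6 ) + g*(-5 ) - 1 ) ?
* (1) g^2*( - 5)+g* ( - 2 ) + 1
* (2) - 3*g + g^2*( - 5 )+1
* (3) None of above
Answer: 1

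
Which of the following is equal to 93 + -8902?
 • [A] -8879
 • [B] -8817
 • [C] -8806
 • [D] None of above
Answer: D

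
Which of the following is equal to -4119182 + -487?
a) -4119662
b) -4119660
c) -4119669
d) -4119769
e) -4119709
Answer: c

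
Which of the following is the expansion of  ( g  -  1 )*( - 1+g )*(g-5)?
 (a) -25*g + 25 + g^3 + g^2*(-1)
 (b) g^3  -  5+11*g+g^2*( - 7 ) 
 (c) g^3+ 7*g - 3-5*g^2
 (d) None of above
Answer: b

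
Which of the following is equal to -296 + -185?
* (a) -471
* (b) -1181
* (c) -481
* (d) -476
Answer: c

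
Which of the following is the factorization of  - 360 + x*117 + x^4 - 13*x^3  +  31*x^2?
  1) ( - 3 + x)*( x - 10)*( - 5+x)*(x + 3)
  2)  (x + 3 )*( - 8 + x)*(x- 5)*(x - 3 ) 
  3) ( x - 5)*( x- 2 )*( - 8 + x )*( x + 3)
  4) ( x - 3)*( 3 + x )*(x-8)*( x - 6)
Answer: 2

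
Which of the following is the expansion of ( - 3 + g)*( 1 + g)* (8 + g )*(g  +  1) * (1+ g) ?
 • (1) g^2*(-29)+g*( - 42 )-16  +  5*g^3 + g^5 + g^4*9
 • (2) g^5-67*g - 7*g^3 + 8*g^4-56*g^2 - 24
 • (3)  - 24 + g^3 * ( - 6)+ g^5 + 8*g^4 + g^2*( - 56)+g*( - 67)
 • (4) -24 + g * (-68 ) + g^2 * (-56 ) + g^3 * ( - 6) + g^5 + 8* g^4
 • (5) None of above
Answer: 3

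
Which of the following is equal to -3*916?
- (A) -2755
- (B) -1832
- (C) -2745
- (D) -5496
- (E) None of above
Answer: E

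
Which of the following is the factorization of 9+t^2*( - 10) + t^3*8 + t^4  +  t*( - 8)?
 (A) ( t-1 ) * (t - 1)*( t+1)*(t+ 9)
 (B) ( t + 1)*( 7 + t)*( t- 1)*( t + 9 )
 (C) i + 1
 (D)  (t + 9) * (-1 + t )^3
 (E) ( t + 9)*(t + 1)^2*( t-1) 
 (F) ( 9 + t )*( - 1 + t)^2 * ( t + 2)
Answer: A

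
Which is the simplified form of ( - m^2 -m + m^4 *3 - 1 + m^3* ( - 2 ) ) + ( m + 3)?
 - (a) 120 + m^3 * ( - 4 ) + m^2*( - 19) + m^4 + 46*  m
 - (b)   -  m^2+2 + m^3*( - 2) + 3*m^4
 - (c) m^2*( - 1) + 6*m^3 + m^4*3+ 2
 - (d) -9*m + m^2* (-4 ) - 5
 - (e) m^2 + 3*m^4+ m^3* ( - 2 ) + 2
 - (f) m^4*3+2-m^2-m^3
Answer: b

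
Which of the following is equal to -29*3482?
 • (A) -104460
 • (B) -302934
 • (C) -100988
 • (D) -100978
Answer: D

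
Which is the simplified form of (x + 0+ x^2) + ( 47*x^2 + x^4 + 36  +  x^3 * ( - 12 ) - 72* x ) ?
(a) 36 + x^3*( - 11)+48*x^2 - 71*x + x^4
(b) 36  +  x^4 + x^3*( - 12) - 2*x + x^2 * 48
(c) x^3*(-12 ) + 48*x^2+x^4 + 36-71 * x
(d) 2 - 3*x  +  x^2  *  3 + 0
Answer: c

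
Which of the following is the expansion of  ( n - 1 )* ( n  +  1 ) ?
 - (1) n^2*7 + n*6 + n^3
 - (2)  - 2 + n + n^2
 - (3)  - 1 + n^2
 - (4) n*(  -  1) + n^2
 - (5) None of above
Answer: 3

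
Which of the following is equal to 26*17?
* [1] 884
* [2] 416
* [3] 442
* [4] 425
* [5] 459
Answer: 3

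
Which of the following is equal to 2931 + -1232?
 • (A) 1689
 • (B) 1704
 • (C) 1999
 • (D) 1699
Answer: D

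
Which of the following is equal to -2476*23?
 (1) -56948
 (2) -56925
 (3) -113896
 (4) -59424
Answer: 1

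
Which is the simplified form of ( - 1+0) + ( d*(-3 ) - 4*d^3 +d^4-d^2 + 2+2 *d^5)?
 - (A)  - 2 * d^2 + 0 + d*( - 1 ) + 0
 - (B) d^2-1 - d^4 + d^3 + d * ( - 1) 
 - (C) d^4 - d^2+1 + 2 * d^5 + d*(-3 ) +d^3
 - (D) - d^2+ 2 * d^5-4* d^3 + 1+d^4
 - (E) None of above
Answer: E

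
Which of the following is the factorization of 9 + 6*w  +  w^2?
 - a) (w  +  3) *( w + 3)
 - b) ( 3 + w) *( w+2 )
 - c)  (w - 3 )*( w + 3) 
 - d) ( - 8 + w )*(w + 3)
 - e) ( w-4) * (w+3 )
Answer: a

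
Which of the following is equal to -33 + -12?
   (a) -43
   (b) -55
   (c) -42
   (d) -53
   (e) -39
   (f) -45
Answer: f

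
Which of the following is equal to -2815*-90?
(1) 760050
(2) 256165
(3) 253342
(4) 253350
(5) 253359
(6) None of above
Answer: 4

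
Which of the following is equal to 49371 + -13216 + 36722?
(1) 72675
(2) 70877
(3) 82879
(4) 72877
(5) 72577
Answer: 4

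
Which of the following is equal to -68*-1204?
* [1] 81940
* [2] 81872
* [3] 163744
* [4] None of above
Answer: 2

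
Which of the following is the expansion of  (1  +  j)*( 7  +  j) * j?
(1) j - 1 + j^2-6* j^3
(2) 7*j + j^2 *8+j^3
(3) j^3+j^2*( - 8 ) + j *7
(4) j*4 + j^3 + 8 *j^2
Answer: 2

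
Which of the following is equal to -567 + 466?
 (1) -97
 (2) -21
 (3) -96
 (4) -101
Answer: 4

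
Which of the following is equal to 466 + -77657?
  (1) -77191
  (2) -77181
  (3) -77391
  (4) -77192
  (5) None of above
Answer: 1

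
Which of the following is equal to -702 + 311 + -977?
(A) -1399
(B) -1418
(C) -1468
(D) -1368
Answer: D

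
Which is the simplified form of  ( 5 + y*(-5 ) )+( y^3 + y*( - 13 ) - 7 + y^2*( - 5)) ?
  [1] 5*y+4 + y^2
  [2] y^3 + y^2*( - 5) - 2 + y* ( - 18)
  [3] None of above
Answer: 2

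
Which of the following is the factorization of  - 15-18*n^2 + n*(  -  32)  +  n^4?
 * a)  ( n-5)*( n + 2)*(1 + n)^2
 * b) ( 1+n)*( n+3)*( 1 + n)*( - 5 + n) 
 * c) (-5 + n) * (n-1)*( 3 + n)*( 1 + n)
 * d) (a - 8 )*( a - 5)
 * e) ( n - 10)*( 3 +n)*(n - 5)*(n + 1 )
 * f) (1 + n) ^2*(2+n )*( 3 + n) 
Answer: b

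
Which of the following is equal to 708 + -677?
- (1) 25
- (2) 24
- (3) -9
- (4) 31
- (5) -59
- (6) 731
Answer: 4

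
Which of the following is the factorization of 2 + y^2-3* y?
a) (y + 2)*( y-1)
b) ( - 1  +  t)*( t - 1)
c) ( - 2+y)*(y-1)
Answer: c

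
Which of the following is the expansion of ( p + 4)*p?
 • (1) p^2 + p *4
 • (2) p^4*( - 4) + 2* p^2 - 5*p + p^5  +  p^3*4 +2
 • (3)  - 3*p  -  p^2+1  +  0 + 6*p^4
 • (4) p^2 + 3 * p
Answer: 1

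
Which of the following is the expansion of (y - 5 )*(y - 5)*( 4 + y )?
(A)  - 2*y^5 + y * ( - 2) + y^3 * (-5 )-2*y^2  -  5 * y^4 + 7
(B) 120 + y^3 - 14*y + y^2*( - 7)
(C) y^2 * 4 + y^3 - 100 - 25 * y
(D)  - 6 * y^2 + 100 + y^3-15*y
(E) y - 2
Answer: D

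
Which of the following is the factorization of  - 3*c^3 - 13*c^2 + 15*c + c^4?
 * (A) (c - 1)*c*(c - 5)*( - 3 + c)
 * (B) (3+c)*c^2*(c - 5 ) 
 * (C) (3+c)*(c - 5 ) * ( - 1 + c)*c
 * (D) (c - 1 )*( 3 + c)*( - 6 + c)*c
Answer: C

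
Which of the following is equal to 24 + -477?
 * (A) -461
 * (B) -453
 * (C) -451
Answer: B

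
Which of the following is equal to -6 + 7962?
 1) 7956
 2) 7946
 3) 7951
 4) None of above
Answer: 1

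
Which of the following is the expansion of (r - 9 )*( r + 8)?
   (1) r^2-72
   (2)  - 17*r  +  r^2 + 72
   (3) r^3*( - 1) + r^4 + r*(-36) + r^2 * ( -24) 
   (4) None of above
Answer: 4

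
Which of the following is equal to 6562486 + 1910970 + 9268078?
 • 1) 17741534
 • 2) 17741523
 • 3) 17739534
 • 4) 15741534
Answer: 1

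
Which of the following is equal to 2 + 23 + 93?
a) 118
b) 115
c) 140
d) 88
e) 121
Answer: a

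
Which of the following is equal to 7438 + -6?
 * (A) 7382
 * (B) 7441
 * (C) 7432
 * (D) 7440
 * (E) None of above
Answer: C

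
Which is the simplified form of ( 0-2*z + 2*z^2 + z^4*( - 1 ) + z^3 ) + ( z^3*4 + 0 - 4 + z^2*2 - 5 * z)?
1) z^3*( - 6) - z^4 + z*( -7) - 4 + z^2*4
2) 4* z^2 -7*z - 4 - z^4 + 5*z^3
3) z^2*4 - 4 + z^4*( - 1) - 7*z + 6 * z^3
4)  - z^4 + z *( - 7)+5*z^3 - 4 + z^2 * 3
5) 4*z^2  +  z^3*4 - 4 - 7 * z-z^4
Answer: 2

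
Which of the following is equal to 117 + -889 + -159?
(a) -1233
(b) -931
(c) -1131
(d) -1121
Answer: b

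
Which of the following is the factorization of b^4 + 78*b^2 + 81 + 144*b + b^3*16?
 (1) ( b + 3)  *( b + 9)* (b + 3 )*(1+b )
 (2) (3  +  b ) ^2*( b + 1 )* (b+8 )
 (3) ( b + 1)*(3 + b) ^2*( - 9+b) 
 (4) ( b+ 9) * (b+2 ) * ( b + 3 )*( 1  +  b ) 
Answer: 1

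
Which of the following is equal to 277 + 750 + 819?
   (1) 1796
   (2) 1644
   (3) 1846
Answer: 3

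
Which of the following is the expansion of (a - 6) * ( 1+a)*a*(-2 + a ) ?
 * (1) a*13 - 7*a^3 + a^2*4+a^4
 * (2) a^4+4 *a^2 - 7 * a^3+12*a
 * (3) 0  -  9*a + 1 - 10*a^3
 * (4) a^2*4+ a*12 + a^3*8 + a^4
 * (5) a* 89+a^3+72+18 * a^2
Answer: 2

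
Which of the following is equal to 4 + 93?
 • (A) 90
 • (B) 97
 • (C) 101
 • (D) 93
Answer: B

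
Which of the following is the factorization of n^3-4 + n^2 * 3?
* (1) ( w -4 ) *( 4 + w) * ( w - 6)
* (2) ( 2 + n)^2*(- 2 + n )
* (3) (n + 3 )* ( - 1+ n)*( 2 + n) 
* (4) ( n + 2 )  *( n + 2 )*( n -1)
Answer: 4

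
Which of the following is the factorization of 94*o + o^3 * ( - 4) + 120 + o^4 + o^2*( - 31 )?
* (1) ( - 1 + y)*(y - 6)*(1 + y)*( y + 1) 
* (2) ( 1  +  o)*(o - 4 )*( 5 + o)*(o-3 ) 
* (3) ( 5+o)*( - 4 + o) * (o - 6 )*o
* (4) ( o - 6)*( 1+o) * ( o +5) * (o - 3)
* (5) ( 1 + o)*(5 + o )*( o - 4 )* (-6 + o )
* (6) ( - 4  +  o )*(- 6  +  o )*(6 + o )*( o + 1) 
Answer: 5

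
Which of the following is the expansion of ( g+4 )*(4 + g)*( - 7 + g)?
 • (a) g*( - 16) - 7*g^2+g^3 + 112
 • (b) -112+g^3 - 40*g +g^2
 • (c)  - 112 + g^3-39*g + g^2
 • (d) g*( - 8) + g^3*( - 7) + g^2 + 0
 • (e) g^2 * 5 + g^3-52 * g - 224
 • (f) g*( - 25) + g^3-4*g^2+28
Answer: b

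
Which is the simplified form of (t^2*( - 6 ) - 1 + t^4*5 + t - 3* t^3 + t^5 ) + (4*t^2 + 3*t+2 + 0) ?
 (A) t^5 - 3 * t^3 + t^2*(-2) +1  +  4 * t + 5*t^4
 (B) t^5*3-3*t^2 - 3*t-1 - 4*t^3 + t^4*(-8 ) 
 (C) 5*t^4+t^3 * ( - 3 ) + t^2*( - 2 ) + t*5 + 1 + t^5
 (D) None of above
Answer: A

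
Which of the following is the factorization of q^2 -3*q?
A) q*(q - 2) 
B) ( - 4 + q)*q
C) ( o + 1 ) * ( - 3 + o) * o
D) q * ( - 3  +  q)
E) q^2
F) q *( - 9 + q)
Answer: D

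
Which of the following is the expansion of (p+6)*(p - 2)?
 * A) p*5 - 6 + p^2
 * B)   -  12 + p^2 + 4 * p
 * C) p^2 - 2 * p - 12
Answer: B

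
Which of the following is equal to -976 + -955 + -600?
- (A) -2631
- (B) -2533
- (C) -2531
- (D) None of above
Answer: C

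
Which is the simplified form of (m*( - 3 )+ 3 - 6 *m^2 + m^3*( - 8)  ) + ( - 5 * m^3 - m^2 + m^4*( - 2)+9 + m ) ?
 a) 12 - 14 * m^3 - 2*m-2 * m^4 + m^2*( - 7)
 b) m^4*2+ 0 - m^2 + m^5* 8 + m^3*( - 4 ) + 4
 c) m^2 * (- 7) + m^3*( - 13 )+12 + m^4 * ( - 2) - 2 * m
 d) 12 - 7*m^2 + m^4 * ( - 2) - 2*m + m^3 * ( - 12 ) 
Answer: c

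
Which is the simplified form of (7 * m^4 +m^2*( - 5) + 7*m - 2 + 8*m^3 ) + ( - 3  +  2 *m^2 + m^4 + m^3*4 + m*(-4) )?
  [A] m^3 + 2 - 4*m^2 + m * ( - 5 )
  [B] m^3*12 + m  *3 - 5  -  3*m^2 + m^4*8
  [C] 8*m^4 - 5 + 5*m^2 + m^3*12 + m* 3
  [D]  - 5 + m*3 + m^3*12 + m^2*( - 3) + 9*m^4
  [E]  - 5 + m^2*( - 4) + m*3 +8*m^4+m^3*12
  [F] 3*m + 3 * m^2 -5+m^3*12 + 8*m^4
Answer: B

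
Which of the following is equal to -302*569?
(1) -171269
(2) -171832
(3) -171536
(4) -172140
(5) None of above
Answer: 5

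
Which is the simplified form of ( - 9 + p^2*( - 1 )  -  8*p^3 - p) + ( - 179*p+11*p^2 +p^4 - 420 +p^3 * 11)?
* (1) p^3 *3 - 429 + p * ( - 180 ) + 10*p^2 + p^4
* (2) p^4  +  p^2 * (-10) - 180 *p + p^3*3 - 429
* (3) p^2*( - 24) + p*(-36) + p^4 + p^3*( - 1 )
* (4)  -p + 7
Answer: 1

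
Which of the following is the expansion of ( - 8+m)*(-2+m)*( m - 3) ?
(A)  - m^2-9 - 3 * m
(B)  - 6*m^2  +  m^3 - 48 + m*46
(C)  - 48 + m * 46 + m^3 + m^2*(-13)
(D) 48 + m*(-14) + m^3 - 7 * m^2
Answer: C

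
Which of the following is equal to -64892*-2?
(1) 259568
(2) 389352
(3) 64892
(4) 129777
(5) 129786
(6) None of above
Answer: 6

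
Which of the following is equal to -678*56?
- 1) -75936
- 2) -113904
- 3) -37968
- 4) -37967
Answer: 3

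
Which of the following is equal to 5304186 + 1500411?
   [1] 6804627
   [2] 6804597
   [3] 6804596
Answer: 2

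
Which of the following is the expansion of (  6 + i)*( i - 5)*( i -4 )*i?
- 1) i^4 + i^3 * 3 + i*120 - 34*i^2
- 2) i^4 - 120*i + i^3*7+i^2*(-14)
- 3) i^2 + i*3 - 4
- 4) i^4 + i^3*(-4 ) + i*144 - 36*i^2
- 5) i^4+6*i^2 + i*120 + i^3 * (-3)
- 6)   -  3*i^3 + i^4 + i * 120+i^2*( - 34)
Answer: 6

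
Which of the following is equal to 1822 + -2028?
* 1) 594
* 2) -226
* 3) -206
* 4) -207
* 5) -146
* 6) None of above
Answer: 3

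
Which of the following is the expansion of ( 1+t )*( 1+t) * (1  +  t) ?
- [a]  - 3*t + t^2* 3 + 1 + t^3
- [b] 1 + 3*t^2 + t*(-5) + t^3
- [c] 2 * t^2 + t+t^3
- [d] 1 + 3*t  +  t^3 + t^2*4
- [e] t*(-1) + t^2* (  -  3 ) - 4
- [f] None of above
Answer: f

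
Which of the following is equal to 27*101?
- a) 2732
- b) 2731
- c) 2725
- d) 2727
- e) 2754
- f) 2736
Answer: d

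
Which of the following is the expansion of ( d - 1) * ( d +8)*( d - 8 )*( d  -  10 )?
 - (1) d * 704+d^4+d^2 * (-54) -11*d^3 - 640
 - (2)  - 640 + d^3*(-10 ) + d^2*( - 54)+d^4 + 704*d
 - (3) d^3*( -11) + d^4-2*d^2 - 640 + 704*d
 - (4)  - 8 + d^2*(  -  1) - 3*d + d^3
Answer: 1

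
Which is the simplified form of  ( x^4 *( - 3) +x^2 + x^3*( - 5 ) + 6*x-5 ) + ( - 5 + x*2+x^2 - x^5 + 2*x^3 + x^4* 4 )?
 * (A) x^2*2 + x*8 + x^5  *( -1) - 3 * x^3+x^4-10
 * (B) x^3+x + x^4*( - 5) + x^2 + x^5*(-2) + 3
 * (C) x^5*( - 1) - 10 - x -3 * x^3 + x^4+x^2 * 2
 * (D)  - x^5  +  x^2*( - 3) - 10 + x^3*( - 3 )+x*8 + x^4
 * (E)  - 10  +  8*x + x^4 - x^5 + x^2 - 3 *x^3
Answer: A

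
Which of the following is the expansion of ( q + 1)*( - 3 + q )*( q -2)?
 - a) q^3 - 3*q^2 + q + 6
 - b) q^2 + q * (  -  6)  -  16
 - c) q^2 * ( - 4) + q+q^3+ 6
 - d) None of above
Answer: c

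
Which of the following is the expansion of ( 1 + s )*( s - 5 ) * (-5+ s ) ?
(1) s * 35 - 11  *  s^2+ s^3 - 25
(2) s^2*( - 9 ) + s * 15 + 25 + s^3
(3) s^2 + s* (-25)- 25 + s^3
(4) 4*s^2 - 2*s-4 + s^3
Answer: 2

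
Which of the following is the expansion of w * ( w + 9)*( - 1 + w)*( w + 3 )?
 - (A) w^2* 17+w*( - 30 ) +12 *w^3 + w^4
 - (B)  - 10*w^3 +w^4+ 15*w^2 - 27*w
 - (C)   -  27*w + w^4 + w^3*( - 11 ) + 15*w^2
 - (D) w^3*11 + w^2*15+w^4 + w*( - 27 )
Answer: D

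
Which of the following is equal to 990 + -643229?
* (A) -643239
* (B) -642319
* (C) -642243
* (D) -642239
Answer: D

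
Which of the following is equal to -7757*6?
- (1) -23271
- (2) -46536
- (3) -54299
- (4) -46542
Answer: 4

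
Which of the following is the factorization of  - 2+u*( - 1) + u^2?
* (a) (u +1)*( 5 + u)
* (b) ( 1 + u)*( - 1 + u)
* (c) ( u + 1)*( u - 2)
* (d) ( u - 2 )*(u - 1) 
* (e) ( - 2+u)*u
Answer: c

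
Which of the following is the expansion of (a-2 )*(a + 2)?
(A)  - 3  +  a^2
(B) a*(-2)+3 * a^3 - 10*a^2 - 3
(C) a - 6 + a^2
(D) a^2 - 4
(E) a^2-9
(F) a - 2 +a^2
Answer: D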